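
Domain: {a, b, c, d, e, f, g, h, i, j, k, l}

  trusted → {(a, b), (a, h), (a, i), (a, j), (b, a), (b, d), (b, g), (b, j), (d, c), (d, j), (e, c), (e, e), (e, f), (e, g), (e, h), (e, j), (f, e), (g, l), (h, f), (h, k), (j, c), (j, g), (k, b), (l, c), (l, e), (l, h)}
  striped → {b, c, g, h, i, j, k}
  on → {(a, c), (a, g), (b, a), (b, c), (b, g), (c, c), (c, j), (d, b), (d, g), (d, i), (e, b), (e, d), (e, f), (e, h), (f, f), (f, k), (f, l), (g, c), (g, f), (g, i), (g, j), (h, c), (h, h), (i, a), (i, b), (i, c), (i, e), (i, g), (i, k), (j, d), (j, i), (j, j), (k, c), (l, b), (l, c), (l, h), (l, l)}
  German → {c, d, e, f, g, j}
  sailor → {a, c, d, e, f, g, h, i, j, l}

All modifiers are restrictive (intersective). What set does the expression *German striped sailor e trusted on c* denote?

⟦e trusted⟧ = {x : ⟨e, x⟩ ∈ ⟦trusted⟧} = {c, e, f, g, h, j}
⟦on c⟧ = {x : ⟨x, c⟩ ∈ ⟦on⟧} = {a, b, c, g, h, i, k, l}
⟦sailor⟧ = {a, c, d, e, f, g, h, i, j, l}
… ∩ ⟦e trusted⟧ = {a, c, d, e, f, g, h, i, j, l} ∩ {c, e, f, g, h, j} = {c, e, f, g, h, j}
… ∩ ⟦on c⟧ = {c, e, f, g, h, j} ∩ {a, b, c, g, h, i, k, l} = {c, g, h}
… ∩ ⟦German⟧ = {c, g, h} ∩ {c, d, e, f, g, j} = {c, g}
… ∩ ⟦striped⟧ = {c, g} ∩ {b, c, g, h, i, j, k} = {c, g}
So ⟦German striped sailor e trusted on c⟧ = {c, g}.

{c, g}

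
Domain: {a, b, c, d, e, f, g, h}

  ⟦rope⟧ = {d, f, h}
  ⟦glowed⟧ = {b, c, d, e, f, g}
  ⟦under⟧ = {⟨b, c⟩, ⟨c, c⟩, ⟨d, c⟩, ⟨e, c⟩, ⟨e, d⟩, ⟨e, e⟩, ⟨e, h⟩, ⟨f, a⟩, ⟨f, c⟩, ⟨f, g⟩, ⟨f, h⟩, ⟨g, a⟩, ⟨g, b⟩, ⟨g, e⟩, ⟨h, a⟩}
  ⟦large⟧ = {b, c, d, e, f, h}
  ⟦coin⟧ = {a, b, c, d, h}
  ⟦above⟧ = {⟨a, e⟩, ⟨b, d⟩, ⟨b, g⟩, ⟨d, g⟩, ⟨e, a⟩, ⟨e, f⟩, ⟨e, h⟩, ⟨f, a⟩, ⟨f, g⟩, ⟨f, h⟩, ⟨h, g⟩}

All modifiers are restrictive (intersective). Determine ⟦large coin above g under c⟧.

⟦above g⟧ = {x : ⟨x, g⟩ ∈ ⟦above⟧} = {b, d, f, h}
⟦under c⟧ = {x : ⟨x, c⟩ ∈ ⟦under⟧} = {b, c, d, e, f}
⟦coin⟧ = {a, b, c, d, h}
… ∩ ⟦above g⟧ = {a, b, c, d, h} ∩ {b, d, f, h} = {b, d, h}
… ∩ ⟦under c⟧ = {b, d, h} ∩ {b, c, d, e, f} = {b, d}
… ∩ ⟦large⟧ = {b, d} ∩ {b, c, d, e, f, h} = {b, d}
So ⟦large coin above g under c⟧ = {b, d}.

{b, d}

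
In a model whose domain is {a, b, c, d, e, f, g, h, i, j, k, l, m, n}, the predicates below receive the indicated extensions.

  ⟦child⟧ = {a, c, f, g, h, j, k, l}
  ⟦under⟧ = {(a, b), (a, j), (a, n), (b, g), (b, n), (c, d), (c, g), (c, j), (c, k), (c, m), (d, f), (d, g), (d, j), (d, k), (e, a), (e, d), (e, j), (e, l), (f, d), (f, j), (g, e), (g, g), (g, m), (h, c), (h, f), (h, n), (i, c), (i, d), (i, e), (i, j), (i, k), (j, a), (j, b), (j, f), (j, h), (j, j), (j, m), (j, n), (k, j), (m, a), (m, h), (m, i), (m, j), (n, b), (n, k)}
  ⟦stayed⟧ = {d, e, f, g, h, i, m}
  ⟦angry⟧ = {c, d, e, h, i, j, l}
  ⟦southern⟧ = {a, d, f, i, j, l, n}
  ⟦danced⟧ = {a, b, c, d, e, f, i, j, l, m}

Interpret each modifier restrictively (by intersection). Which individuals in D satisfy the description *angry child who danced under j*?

{c, j}

⟦who danced⟧ = ⟦danced⟧ = {a, b, c, d, e, f, i, j, l, m}
⟦under j⟧ = {x : ⟨x, j⟩ ∈ ⟦under⟧} = {a, c, d, e, f, i, j, k, m}
⟦child⟧ = {a, c, f, g, h, j, k, l}
… ∩ ⟦who danced⟧ = {a, c, f, g, h, j, k, l} ∩ {a, b, c, d, e, f, i, j, l, m} = {a, c, f, j, l}
… ∩ ⟦under j⟧ = {a, c, f, j, l} ∩ {a, c, d, e, f, i, j, k, m} = {a, c, f, j}
… ∩ ⟦angry⟧ = {a, c, f, j} ∩ {c, d, e, h, i, j, l} = {c, j}
So ⟦angry child who danced under j⟧ = {c, j}.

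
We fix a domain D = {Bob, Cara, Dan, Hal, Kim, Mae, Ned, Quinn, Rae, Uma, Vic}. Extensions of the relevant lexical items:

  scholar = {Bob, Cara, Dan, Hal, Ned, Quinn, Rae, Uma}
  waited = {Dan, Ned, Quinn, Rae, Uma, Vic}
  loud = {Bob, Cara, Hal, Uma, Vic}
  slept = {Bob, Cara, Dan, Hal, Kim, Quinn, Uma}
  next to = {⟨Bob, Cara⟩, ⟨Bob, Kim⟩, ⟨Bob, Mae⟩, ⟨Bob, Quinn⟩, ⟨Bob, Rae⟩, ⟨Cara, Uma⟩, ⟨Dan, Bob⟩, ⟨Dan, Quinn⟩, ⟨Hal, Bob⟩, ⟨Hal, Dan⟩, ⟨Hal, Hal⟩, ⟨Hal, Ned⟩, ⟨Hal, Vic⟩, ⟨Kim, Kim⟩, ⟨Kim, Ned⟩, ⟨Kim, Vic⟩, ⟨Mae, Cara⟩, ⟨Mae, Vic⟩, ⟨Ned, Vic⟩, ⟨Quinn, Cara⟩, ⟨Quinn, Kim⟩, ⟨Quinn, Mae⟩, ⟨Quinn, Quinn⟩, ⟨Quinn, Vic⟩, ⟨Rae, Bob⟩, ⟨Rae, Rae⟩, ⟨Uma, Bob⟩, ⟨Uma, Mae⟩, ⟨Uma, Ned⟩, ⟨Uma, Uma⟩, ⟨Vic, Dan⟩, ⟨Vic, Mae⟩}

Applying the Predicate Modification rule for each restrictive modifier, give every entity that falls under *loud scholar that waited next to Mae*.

{Uma}

⟦that waited⟧ = ⟦waited⟧ = {Dan, Ned, Quinn, Rae, Uma, Vic}
⟦next to Mae⟧ = {x : ⟨x, Mae⟩ ∈ ⟦next to⟧} = {Bob, Quinn, Uma, Vic}
⟦scholar⟧ = {Bob, Cara, Dan, Hal, Ned, Quinn, Rae, Uma}
… ∩ ⟦that waited⟧ = {Bob, Cara, Dan, Hal, Ned, Quinn, Rae, Uma} ∩ {Dan, Ned, Quinn, Rae, Uma, Vic} = {Dan, Ned, Quinn, Rae, Uma}
… ∩ ⟦next to Mae⟧ = {Dan, Ned, Quinn, Rae, Uma} ∩ {Bob, Quinn, Uma, Vic} = {Quinn, Uma}
… ∩ ⟦loud⟧ = {Quinn, Uma} ∩ {Bob, Cara, Hal, Uma, Vic} = {Uma}
So ⟦loud scholar that waited next to Mae⟧ = {Uma}.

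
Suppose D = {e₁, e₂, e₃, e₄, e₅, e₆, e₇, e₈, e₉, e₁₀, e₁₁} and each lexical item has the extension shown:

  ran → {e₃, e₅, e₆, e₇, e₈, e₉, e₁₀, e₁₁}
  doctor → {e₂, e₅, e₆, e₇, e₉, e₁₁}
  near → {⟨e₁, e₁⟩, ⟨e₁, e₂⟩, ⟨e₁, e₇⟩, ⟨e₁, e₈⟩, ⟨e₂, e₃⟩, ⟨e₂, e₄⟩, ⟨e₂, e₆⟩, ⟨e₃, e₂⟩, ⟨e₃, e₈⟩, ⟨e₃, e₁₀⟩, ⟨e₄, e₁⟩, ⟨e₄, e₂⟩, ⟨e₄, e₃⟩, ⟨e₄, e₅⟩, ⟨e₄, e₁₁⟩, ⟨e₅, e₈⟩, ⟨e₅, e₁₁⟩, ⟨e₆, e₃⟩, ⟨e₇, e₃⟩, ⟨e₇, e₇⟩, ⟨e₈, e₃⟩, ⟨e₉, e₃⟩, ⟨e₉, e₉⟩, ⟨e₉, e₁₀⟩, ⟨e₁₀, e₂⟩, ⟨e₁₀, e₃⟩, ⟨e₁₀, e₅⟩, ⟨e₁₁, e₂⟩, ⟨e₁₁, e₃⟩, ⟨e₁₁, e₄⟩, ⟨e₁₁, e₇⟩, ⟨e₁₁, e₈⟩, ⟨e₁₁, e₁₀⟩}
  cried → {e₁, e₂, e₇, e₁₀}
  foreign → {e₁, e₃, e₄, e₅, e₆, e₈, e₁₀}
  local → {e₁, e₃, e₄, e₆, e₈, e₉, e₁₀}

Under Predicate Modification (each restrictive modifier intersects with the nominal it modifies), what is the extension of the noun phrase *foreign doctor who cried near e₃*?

∅

⟦who cried⟧ = ⟦cried⟧ = {e₁, e₂, e₇, e₁₀}
⟦near e₃⟧ = {x : ⟨x, e₃⟩ ∈ ⟦near⟧} = {e₂, e₄, e₆, e₇, e₈, e₉, e₁₀, e₁₁}
⟦doctor⟧ = {e₂, e₅, e₆, e₇, e₉, e₁₁}
… ∩ ⟦who cried⟧ = {e₂, e₅, e₆, e₇, e₉, e₁₁} ∩ {e₁, e₂, e₇, e₁₀} = {e₂, e₇}
… ∩ ⟦near e₃⟧ = {e₂, e₇} ∩ {e₂, e₄, e₆, e₇, e₈, e₉, e₁₀, e₁₁} = {e₂, e₇}
… ∩ ⟦foreign⟧ = {e₂, e₇} ∩ {e₁, e₃, e₄, e₅, e₆, e₈, e₁₀} = ∅
So ⟦foreign doctor who cried near e₃⟧ = ∅.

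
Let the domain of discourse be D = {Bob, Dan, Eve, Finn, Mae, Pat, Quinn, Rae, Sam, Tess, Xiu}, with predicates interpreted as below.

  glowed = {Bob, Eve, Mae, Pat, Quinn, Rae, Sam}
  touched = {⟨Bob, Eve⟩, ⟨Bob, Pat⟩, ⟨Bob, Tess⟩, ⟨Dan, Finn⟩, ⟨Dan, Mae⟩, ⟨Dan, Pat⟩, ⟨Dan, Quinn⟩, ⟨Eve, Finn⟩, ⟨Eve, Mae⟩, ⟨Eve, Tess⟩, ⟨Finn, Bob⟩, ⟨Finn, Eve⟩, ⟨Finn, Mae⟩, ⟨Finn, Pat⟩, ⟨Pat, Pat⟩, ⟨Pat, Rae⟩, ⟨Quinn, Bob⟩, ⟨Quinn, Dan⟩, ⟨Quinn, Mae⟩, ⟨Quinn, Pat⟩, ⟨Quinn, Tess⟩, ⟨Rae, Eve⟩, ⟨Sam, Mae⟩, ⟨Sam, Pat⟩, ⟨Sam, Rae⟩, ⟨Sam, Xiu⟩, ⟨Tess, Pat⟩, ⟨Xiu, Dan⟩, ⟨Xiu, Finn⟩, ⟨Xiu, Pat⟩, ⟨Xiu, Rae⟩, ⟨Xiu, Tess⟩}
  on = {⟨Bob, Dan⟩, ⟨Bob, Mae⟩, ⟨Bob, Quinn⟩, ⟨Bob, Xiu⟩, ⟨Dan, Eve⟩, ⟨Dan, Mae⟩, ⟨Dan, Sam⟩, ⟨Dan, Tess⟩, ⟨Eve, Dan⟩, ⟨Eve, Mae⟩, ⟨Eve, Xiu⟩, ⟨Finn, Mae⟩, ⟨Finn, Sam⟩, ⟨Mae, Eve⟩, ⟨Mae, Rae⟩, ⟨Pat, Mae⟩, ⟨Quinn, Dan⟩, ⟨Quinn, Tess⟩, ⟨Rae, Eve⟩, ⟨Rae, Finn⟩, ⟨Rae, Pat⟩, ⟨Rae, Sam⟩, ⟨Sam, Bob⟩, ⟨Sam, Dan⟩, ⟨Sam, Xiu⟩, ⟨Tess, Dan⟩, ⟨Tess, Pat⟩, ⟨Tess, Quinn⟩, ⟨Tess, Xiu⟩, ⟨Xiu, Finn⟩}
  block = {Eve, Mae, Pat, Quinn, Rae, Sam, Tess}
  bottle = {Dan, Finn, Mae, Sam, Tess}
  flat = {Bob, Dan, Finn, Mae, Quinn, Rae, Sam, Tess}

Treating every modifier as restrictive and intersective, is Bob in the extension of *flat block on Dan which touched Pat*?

no

⟦on Dan⟧ = {x : ⟨x, Dan⟩ ∈ ⟦on⟧} = {Bob, Eve, Quinn, Sam, Tess}
⟦which touched Pat⟧ = {x : ⟨x, Pat⟩ ∈ ⟦touched⟧} = {Bob, Dan, Finn, Pat, Quinn, Sam, Tess, Xiu}
⟦block⟧ = {Eve, Mae, Pat, Quinn, Rae, Sam, Tess}
… ∩ ⟦on Dan⟧ = {Eve, Mae, Pat, Quinn, Rae, Sam, Tess} ∩ {Bob, Eve, Quinn, Sam, Tess} = {Eve, Quinn, Sam, Tess}
… ∩ ⟦which touched Pat⟧ = {Eve, Quinn, Sam, Tess} ∩ {Bob, Dan, Finn, Pat, Quinn, Sam, Tess, Xiu} = {Quinn, Sam, Tess}
… ∩ ⟦flat⟧ = {Quinn, Sam, Tess} ∩ {Bob, Dan, Finn, Mae, Quinn, Rae, Sam, Tess} = {Quinn, Sam, Tess}
⟦flat block on Dan which touched Pat⟧ = {Quinn, Sam, Tess}; Bob ∉ this set.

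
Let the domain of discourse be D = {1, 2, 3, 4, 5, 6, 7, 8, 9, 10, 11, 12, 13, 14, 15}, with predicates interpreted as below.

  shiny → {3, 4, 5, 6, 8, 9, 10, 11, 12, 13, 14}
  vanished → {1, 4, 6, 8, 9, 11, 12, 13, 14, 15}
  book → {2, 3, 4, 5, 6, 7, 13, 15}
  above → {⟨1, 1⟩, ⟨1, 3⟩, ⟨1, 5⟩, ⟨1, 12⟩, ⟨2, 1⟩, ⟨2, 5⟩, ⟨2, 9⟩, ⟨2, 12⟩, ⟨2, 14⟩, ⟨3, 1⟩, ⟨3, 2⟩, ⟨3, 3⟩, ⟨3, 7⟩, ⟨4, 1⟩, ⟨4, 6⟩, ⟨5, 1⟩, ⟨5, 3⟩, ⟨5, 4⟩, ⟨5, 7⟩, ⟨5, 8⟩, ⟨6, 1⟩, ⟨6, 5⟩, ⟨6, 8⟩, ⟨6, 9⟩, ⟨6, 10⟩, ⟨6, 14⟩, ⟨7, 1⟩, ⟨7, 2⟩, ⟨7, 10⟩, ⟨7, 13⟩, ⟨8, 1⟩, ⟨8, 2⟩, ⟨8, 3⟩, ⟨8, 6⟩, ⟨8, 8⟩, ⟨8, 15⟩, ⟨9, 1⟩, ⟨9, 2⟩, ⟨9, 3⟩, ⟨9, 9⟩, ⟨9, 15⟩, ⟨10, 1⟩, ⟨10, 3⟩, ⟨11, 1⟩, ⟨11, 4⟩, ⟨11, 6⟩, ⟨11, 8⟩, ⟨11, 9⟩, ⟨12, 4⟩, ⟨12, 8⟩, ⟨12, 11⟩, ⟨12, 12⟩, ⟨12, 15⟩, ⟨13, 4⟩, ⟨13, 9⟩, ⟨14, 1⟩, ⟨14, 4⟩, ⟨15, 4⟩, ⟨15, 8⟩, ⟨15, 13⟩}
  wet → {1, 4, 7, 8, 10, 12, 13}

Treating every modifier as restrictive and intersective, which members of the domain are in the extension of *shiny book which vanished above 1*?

{4, 6}

⟦which vanished⟧ = ⟦vanished⟧ = {1, 4, 6, 8, 9, 11, 12, 13, 14, 15}
⟦above 1⟧ = {x : ⟨x, 1⟩ ∈ ⟦above⟧} = {1, 2, 3, 4, 5, 6, 7, 8, 9, 10, 11, 14}
⟦book⟧ = {2, 3, 4, 5, 6, 7, 13, 15}
… ∩ ⟦which vanished⟧ = {2, 3, 4, 5, 6, 7, 13, 15} ∩ {1, 4, 6, 8, 9, 11, 12, 13, 14, 15} = {4, 6, 13, 15}
… ∩ ⟦above 1⟧ = {4, 6, 13, 15} ∩ {1, 2, 3, 4, 5, 6, 7, 8, 9, 10, 11, 14} = {4, 6}
… ∩ ⟦shiny⟧ = {4, 6} ∩ {3, 4, 5, 6, 8, 9, 10, 11, 12, 13, 14} = {4, 6}
So ⟦shiny book which vanished above 1⟧ = {4, 6}.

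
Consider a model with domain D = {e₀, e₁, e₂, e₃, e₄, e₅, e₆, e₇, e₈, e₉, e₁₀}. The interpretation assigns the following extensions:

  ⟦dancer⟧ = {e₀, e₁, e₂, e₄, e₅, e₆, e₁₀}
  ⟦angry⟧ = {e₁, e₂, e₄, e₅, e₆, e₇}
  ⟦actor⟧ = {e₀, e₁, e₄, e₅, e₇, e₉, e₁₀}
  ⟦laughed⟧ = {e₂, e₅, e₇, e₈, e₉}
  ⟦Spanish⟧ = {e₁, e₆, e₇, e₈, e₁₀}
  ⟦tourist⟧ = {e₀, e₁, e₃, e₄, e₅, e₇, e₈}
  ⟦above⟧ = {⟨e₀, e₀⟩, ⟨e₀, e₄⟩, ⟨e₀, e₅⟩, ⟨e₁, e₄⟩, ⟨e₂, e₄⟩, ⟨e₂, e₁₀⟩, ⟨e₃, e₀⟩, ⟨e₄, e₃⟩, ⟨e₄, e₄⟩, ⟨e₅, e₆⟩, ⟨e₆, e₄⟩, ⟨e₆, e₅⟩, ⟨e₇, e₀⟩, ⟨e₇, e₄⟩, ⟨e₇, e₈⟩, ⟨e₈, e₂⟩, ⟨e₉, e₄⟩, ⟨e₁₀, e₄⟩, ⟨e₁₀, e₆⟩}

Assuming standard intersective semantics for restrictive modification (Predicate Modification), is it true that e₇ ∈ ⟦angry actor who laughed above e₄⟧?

⟦who laughed⟧ = ⟦laughed⟧ = {e₂, e₅, e₇, e₈, e₉}
⟦above e₄⟧ = {x : ⟨x, e₄⟩ ∈ ⟦above⟧} = {e₀, e₁, e₂, e₄, e₆, e₇, e₉, e₁₀}
⟦actor⟧ = {e₀, e₁, e₄, e₅, e₇, e₉, e₁₀}
… ∩ ⟦who laughed⟧ = {e₀, e₁, e₄, e₅, e₇, e₉, e₁₀} ∩ {e₂, e₅, e₇, e₈, e₉} = {e₅, e₇, e₉}
… ∩ ⟦above e₄⟧ = {e₅, e₇, e₉} ∩ {e₀, e₁, e₂, e₄, e₆, e₇, e₉, e₁₀} = {e₇, e₉}
… ∩ ⟦angry⟧ = {e₇, e₉} ∩ {e₁, e₂, e₄, e₅, e₆, e₇} = {e₇}
⟦angry actor who laughed above e₄⟧ = {e₇}; e₇ ∈ this set.

yes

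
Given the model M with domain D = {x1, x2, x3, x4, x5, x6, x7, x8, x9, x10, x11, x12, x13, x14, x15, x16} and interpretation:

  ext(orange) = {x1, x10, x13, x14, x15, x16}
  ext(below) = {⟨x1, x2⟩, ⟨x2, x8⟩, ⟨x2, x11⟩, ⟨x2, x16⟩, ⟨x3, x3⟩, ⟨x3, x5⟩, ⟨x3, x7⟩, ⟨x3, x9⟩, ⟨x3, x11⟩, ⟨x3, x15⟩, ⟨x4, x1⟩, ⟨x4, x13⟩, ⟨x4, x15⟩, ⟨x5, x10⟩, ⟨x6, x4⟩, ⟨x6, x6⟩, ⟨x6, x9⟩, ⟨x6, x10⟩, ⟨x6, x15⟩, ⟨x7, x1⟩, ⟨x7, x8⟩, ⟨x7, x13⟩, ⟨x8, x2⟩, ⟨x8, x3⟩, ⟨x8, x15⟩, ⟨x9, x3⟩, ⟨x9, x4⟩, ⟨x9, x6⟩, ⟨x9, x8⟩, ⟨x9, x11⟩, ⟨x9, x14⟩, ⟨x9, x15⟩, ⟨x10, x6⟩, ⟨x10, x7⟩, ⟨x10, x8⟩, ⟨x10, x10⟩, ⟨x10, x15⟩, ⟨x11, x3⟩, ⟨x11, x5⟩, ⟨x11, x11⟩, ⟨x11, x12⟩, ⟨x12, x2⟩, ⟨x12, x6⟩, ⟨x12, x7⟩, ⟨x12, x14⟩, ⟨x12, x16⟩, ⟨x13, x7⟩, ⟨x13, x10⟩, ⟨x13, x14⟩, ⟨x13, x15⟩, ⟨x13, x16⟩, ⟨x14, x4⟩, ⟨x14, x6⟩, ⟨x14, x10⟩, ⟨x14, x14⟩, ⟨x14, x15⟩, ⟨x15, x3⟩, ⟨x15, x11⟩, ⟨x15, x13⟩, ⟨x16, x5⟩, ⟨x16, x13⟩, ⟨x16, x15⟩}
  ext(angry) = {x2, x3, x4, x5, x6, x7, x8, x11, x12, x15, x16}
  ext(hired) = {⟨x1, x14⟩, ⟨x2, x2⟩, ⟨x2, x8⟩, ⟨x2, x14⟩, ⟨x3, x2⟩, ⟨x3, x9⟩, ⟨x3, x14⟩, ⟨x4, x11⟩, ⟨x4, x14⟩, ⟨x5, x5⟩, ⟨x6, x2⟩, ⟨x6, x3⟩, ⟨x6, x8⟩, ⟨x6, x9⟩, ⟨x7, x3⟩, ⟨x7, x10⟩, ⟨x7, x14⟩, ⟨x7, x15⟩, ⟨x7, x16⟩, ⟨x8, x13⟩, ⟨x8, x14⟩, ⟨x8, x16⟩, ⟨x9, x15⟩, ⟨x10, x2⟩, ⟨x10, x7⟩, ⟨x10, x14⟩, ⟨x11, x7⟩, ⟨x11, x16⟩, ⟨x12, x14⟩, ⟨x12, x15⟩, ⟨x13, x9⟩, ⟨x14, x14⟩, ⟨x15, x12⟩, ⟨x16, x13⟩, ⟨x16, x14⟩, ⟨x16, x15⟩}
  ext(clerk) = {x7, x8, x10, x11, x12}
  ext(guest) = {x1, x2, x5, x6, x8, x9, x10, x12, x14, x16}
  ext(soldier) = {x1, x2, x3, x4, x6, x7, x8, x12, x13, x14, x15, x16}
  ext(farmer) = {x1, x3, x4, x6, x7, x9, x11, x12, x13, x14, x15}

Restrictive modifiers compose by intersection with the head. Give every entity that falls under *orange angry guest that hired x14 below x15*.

{x16}

⟦that hired x14⟧ = {x : ⟨x, x14⟩ ∈ ⟦hired⟧} = {x1, x2, x3, x4, x7, x8, x10, x12, x14, x16}
⟦below x15⟧ = {x : ⟨x, x15⟩ ∈ ⟦below⟧} = {x3, x4, x6, x8, x9, x10, x13, x14, x16}
⟦guest⟧ = {x1, x2, x5, x6, x8, x9, x10, x12, x14, x16}
… ∩ ⟦that hired x14⟧ = {x1, x2, x5, x6, x8, x9, x10, x12, x14, x16} ∩ {x1, x2, x3, x4, x7, x8, x10, x12, x14, x16} = {x1, x2, x8, x10, x12, x14, x16}
… ∩ ⟦below x15⟧ = {x1, x2, x8, x10, x12, x14, x16} ∩ {x3, x4, x6, x8, x9, x10, x13, x14, x16} = {x8, x10, x14, x16}
… ∩ ⟦orange⟧ = {x8, x10, x14, x16} ∩ {x1, x10, x13, x14, x15, x16} = {x10, x14, x16}
… ∩ ⟦angry⟧ = {x10, x14, x16} ∩ {x2, x3, x4, x5, x6, x7, x8, x11, x12, x15, x16} = {x16}
So ⟦orange angry guest that hired x14 below x15⟧ = {x16}.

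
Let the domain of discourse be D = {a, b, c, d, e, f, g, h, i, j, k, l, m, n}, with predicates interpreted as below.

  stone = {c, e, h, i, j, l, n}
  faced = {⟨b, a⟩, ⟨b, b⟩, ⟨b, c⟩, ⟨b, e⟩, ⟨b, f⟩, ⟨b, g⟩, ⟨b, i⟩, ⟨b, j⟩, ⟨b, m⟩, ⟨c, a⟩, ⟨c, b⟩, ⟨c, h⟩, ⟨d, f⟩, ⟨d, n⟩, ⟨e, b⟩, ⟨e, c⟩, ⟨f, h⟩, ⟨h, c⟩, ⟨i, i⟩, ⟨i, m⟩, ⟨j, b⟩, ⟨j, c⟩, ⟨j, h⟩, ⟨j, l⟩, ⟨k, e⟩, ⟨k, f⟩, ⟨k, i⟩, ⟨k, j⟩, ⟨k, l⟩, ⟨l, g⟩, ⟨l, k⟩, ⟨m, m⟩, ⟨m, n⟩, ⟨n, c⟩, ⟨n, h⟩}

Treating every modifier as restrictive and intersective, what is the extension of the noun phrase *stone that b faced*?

{c, e, i, j}

⟦that b faced⟧ = {x : ⟨b, x⟩ ∈ ⟦faced⟧} = {a, b, c, e, f, g, i, j, m}
⟦stone⟧ = {c, e, h, i, j, l, n}
… ∩ ⟦that b faced⟧ = {c, e, h, i, j, l, n} ∩ {a, b, c, e, f, g, i, j, m} = {c, e, i, j}
So ⟦stone that b faced⟧ = {c, e, i, j}.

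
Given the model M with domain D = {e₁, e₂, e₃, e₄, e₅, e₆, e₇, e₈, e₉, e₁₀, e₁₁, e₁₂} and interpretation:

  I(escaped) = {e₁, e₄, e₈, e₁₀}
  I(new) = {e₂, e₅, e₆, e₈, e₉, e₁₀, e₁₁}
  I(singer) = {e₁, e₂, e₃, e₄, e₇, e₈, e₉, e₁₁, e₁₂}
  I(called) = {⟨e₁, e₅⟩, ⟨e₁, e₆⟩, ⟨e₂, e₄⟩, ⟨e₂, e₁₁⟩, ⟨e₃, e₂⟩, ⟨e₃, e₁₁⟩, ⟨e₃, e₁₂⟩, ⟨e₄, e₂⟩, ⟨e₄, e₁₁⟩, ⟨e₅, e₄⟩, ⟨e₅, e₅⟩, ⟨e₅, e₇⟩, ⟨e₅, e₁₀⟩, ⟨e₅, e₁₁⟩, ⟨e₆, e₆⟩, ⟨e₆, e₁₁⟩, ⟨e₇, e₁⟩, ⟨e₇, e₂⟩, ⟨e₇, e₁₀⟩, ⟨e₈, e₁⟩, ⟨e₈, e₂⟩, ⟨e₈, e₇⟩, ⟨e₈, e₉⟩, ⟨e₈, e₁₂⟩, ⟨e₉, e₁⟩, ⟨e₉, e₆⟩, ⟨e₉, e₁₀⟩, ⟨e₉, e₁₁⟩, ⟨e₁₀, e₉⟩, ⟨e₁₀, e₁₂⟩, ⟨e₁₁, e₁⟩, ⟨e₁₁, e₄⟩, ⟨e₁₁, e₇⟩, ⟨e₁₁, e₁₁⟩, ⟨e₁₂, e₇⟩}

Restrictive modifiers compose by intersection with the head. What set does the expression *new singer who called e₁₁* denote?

{e₂, e₉, e₁₁}

⟦who called e₁₁⟧ = {x : ⟨x, e₁₁⟩ ∈ ⟦called⟧} = {e₂, e₃, e₄, e₅, e₆, e₉, e₁₁}
⟦singer⟧ = {e₁, e₂, e₃, e₄, e₇, e₈, e₉, e₁₁, e₁₂}
… ∩ ⟦who called e₁₁⟧ = {e₁, e₂, e₃, e₄, e₇, e₈, e₉, e₁₁, e₁₂} ∩ {e₂, e₃, e₄, e₅, e₆, e₉, e₁₁} = {e₂, e₃, e₄, e₉, e₁₁}
… ∩ ⟦new⟧ = {e₂, e₃, e₄, e₉, e₁₁} ∩ {e₂, e₅, e₆, e₈, e₉, e₁₀, e₁₁} = {e₂, e₉, e₁₁}
So ⟦new singer who called e₁₁⟧ = {e₂, e₉, e₁₁}.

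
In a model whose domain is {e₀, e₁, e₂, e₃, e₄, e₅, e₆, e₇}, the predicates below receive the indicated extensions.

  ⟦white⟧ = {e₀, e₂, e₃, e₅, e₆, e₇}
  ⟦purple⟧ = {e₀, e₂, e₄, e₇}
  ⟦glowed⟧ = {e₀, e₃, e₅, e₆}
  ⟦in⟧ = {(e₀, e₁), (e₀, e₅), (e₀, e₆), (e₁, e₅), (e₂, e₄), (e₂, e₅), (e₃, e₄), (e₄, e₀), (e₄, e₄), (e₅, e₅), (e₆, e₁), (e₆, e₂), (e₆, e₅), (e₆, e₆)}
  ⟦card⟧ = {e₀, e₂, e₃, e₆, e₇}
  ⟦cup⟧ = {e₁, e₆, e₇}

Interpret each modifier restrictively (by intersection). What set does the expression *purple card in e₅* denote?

⟦in e₅⟧ = {x : ⟨x, e₅⟩ ∈ ⟦in⟧} = {e₀, e₁, e₂, e₅, e₆}
⟦card⟧ = {e₀, e₂, e₃, e₆, e₇}
… ∩ ⟦in e₅⟧ = {e₀, e₂, e₃, e₆, e₇} ∩ {e₀, e₁, e₂, e₅, e₆} = {e₀, e₂, e₆}
… ∩ ⟦purple⟧ = {e₀, e₂, e₆} ∩ {e₀, e₂, e₄, e₇} = {e₀, e₂}
So ⟦purple card in e₅⟧ = {e₀, e₂}.

{e₀, e₂}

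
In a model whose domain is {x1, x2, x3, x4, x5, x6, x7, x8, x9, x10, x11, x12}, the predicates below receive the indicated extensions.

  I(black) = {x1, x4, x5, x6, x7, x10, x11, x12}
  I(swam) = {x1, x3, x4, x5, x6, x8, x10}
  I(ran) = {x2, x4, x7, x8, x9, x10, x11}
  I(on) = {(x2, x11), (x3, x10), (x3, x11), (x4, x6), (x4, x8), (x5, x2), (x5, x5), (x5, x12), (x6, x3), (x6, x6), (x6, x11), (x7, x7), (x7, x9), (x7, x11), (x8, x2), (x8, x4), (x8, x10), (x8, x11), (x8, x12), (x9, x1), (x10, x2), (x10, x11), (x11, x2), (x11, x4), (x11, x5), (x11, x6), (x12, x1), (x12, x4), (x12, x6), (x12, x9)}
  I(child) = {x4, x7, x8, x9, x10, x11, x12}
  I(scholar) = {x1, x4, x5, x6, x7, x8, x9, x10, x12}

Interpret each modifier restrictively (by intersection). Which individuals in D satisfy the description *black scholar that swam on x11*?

{x6, x10}

⟦that swam⟧ = ⟦swam⟧ = {x1, x3, x4, x5, x6, x8, x10}
⟦on x11⟧ = {x : ⟨x, x11⟩ ∈ ⟦on⟧} = {x2, x3, x6, x7, x8, x10}
⟦scholar⟧ = {x1, x4, x5, x6, x7, x8, x9, x10, x12}
… ∩ ⟦that swam⟧ = {x1, x4, x5, x6, x7, x8, x9, x10, x12} ∩ {x1, x3, x4, x5, x6, x8, x10} = {x1, x4, x5, x6, x8, x10}
… ∩ ⟦on x11⟧ = {x1, x4, x5, x6, x8, x10} ∩ {x2, x3, x6, x7, x8, x10} = {x6, x8, x10}
… ∩ ⟦black⟧ = {x6, x8, x10} ∩ {x1, x4, x5, x6, x7, x10, x11, x12} = {x6, x10}
So ⟦black scholar that swam on x11⟧ = {x6, x10}.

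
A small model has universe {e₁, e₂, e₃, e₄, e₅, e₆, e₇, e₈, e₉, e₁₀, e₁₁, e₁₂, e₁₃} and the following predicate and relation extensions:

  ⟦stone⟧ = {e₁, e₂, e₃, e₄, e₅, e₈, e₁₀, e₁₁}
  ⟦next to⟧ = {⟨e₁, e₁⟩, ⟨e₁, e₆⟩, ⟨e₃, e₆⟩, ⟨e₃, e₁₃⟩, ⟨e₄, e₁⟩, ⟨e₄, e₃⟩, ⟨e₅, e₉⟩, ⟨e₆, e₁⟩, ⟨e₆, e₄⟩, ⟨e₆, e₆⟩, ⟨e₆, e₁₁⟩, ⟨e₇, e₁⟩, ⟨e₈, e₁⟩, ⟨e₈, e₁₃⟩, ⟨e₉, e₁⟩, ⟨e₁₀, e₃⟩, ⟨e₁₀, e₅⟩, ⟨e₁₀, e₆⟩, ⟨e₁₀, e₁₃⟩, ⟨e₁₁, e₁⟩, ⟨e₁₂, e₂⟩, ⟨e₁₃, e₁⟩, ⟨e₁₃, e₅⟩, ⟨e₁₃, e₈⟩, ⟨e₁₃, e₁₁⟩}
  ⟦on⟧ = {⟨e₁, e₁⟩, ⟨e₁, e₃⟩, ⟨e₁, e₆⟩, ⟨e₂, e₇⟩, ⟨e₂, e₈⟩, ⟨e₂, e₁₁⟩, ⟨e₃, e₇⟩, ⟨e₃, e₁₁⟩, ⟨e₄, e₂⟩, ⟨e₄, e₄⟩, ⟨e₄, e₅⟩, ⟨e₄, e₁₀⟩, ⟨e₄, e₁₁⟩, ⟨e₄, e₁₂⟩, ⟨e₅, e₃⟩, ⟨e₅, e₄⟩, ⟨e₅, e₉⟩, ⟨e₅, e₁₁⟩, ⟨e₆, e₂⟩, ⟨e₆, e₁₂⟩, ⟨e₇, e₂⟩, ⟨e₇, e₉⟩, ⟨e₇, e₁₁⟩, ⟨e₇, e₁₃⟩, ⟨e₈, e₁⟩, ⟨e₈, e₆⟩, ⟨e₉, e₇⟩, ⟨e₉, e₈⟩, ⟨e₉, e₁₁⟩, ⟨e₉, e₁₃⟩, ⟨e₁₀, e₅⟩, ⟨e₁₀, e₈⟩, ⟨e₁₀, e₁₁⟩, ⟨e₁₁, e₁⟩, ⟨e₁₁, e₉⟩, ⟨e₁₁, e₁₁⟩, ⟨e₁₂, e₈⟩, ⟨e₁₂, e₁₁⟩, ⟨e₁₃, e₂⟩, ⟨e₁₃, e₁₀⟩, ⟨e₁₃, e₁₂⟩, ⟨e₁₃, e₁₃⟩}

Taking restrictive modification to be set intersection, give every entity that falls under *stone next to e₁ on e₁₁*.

{e₄, e₁₁}

⟦next to e₁⟧ = {x : ⟨x, e₁⟩ ∈ ⟦next to⟧} = {e₁, e₄, e₆, e₇, e₈, e₉, e₁₁, e₁₃}
⟦on e₁₁⟧ = {x : ⟨x, e₁₁⟩ ∈ ⟦on⟧} = {e₂, e₃, e₄, e₅, e₇, e₉, e₁₀, e₁₁, e₁₂}
⟦stone⟧ = {e₁, e₂, e₃, e₄, e₅, e₈, e₁₀, e₁₁}
… ∩ ⟦next to e₁⟧ = {e₁, e₂, e₃, e₄, e₅, e₈, e₁₀, e₁₁} ∩ {e₁, e₄, e₆, e₇, e₈, e₉, e₁₁, e₁₃} = {e₁, e₄, e₈, e₁₁}
… ∩ ⟦on e₁₁⟧ = {e₁, e₄, e₈, e₁₁} ∩ {e₂, e₃, e₄, e₅, e₇, e₉, e₁₀, e₁₁, e₁₂} = {e₄, e₁₁}
So ⟦stone next to e₁ on e₁₁⟧ = {e₄, e₁₁}.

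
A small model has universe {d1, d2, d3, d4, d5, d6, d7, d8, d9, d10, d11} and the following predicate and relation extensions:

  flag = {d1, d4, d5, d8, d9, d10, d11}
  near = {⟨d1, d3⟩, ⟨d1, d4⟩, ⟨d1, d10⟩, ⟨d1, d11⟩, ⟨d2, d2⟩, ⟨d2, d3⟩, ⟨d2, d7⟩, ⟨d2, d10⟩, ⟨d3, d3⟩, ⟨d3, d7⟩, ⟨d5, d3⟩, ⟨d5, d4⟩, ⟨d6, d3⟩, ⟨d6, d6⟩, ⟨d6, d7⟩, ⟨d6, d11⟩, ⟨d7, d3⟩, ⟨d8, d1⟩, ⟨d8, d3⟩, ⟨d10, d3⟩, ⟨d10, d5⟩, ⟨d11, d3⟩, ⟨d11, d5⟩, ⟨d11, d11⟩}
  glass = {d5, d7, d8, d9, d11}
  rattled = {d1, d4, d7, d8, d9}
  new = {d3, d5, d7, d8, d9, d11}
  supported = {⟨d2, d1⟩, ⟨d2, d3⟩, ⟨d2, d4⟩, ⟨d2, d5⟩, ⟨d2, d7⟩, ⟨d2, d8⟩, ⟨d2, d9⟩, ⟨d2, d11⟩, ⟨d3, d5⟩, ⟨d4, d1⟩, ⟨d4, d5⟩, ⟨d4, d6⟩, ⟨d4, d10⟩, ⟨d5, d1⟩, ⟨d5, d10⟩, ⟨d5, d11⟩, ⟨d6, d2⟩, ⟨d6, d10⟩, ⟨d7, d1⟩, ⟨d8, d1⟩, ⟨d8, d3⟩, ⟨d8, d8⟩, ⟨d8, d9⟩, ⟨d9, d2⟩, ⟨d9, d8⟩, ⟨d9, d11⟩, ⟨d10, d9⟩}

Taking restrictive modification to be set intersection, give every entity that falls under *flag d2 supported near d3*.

{d1, d5, d8, d11}

⟦d2 supported⟧ = {x : ⟨d2, x⟩ ∈ ⟦supported⟧} = {d1, d3, d4, d5, d7, d8, d9, d11}
⟦near d3⟧ = {x : ⟨x, d3⟩ ∈ ⟦near⟧} = {d1, d2, d3, d5, d6, d7, d8, d10, d11}
⟦flag⟧ = {d1, d4, d5, d8, d9, d10, d11}
… ∩ ⟦d2 supported⟧ = {d1, d4, d5, d8, d9, d10, d11} ∩ {d1, d3, d4, d5, d7, d8, d9, d11} = {d1, d4, d5, d8, d9, d11}
… ∩ ⟦near d3⟧ = {d1, d4, d5, d8, d9, d11} ∩ {d1, d2, d3, d5, d6, d7, d8, d10, d11} = {d1, d5, d8, d11}
So ⟦flag d2 supported near d3⟧ = {d1, d5, d8, d11}.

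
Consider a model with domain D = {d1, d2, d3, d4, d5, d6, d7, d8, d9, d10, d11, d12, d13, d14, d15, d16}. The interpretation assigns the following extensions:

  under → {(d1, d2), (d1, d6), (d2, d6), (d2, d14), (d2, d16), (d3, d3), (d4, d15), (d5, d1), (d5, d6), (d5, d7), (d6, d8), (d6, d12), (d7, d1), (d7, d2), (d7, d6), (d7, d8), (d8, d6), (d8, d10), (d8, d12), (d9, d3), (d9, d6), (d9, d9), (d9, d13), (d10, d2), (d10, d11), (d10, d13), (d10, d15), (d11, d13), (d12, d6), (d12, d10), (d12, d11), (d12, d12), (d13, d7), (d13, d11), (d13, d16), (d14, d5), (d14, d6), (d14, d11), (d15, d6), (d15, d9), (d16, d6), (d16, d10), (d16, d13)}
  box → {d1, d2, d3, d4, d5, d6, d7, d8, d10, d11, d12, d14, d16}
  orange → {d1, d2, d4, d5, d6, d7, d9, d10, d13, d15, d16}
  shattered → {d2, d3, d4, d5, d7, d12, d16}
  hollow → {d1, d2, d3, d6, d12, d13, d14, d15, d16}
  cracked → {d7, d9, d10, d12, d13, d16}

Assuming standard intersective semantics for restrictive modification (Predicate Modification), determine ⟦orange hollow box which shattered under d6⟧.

⟦which shattered⟧ = ⟦shattered⟧ = {d2, d3, d4, d5, d7, d12, d16}
⟦under d6⟧ = {x : ⟨x, d6⟩ ∈ ⟦under⟧} = {d1, d2, d5, d7, d8, d9, d12, d14, d15, d16}
⟦box⟧ = {d1, d2, d3, d4, d5, d6, d7, d8, d10, d11, d12, d14, d16}
… ∩ ⟦which shattered⟧ = {d1, d2, d3, d4, d5, d6, d7, d8, d10, d11, d12, d14, d16} ∩ {d2, d3, d4, d5, d7, d12, d16} = {d2, d3, d4, d5, d7, d12, d16}
… ∩ ⟦under d6⟧ = {d2, d3, d4, d5, d7, d12, d16} ∩ {d1, d2, d5, d7, d8, d9, d12, d14, d15, d16} = {d2, d5, d7, d12, d16}
… ∩ ⟦orange⟧ = {d2, d5, d7, d12, d16} ∩ {d1, d2, d4, d5, d6, d7, d9, d10, d13, d15, d16} = {d2, d5, d7, d16}
… ∩ ⟦hollow⟧ = {d2, d5, d7, d16} ∩ {d1, d2, d3, d6, d12, d13, d14, d15, d16} = {d2, d16}
So ⟦orange hollow box which shattered under d6⟧ = {d2, d16}.

{d2, d16}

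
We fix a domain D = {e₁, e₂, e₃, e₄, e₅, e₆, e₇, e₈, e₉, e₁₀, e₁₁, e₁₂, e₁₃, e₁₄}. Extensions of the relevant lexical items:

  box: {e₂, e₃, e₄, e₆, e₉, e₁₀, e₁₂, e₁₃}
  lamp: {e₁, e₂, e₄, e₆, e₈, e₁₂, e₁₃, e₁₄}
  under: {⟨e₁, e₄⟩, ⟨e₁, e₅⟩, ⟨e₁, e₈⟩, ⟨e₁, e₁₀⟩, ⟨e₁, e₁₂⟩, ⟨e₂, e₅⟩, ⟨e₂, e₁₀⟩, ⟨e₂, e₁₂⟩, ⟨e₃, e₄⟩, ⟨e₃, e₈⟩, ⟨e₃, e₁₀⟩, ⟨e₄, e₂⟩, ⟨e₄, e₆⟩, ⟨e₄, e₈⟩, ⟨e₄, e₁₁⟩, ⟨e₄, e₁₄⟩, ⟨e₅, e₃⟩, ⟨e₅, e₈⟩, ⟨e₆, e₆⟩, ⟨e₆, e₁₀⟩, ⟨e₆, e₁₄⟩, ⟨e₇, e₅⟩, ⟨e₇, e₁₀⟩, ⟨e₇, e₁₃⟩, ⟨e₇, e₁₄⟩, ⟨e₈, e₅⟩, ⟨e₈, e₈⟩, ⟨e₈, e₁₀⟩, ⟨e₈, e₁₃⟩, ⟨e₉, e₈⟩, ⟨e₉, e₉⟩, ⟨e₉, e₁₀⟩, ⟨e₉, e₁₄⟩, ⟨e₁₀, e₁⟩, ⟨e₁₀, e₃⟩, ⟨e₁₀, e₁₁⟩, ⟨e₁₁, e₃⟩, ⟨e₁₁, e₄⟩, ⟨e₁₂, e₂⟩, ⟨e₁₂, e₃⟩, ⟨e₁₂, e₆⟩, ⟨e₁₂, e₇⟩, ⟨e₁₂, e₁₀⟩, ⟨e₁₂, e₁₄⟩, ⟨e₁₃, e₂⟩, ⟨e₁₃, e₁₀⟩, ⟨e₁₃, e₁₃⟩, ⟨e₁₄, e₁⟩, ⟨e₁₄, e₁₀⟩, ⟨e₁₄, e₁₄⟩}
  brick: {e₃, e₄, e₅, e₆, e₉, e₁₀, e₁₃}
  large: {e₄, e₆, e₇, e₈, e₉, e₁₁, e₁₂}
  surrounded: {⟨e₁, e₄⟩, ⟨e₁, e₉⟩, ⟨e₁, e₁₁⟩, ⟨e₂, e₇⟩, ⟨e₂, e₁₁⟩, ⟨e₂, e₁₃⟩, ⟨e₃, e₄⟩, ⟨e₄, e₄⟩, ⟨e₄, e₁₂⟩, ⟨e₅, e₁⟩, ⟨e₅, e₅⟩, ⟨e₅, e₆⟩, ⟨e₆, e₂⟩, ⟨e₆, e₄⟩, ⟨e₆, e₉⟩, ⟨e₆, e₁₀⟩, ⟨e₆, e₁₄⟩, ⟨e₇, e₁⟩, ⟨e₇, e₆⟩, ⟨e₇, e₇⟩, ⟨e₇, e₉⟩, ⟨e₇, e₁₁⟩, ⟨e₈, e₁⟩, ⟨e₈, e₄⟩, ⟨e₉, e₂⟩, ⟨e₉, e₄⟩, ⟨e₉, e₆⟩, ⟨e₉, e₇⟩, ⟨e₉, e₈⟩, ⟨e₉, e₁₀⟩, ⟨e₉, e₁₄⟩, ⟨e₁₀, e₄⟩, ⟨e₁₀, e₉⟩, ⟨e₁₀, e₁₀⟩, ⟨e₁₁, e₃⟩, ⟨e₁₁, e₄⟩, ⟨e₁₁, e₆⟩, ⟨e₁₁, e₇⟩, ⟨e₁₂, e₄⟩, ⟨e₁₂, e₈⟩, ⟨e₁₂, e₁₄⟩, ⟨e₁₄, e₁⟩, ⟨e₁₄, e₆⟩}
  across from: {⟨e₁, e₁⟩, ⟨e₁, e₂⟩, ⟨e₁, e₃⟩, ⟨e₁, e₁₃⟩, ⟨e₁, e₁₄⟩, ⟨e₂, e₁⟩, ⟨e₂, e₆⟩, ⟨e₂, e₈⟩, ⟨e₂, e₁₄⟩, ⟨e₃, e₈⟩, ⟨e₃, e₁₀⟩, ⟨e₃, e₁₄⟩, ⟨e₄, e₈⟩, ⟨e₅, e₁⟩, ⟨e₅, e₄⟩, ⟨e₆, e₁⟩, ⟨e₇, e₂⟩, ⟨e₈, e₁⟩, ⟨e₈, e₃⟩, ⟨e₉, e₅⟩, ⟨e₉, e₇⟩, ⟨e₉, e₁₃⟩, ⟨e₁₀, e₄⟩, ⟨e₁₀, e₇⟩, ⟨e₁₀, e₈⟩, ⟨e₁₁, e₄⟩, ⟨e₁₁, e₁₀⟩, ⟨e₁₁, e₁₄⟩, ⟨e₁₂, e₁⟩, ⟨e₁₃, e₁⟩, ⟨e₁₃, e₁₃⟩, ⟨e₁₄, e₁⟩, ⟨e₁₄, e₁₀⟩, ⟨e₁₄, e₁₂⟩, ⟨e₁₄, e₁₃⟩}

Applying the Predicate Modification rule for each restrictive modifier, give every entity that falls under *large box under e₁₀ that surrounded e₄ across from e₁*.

⟦under e₁₀⟧ = {x : ⟨x, e₁₀⟩ ∈ ⟦under⟧} = {e₁, e₂, e₃, e₆, e₇, e₈, e₉, e₁₂, e₁₃, e₁₄}
⟦that surrounded e₄⟧ = {x : ⟨x, e₄⟩ ∈ ⟦surrounded⟧} = {e₁, e₃, e₄, e₆, e₈, e₉, e₁₀, e₁₁, e₁₂}
⟦across from e₁⟧ = {x : ⟨x, e₁⟩ ∈ ⟦across from⟧} = {e₁, e₂, e₅, e₆, e₈, e₁₂, e₁₃, e₁₄}
⟦box⟧ = {e₂, e₃, e₄, e₆, e₉, e₁₀, e₁₂, e₁₃}
… ∩ ⟦under e₁₀⟧ = {e₂, e₃, e₄, e₆, e₉, e₁₀, e₁₂, e₁₃} ∩ {e₁, e₂, e₃, e₆, e₇, e₈, e₉, e₁₂, e₁₃, e₁₄} = {e₂, e₃, e₆, e₉, e₁₂, e₁₃}
… ∩ ⟦that surrounded e₄⟧ = {e₂, e₃, e₆, e₉, e₁₂, e₁₃} ∩ {e₁, e₃, e₄, e₆, e₈, e₉, e₁₀, e₁₁, e₁₂} = {e₃, e₆, e₉, e₁₂}
… ∩ ⟦across from e₁⟧ = {e₃, e₆, e₉, e₁₂} ∩ {e₁, e₂, e₅, e₆, e₈, e₁₂, e₁₃, e₁₄} = {e₆, e₁₂}
… ∩ ⟦large⟧ = {e₆, e₁₂} ∩ {e₄, e₆, e₇, e₈, e₉, e₁₁, e₁₂} = {e₆, e₁₂}
So ⟦large box under e₁₀ that surrounded e₄ across from e₁⟧ = {e₆, e₁₂}.

{e₆, e₁₂}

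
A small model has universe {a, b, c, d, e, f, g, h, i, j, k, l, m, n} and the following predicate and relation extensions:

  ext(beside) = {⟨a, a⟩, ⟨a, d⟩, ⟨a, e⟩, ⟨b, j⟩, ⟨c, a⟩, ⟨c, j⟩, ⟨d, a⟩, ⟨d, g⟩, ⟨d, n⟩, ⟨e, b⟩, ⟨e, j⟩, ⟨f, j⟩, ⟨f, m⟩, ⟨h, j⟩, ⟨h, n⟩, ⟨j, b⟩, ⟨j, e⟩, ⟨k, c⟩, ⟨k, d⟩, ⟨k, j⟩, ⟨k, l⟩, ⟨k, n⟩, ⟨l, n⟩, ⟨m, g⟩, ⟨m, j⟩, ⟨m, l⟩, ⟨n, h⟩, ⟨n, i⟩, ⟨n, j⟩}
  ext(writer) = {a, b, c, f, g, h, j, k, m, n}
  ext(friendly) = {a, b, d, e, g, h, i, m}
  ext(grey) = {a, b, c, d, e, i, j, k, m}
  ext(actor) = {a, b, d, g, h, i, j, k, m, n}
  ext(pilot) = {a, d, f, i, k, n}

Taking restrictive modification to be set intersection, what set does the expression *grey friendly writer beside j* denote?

{b, m}

⟦beside j⟧ = {x : ⟨x, j⟩ ∈ ⟦beside⟧} = {b, c, e, f, h, k, m, n}
⟦writer⟧ = {a, b, c, f, g, h, j, k, m, n}
… ∩ ⟦beside j⟧ = {a, b, c, f, g, h, j, k, m, n} ∩ {b, c, e, f, h, k, m, n} = {b, c, f, h, k, m, n}
… ∩ ⟦grey⟧ = {b, c, f, h, k, m, n} ∩ {a, b, c, d, e, i, j, k, m} = {b, c, k, m}
… ∩ ⟦friendly⟧ = {b, c, k, m} ∩ {a, b, d, e, g, h, i, m} = {b, m}
So ⟦grey friendly writer beside j⟧ = {b, m}.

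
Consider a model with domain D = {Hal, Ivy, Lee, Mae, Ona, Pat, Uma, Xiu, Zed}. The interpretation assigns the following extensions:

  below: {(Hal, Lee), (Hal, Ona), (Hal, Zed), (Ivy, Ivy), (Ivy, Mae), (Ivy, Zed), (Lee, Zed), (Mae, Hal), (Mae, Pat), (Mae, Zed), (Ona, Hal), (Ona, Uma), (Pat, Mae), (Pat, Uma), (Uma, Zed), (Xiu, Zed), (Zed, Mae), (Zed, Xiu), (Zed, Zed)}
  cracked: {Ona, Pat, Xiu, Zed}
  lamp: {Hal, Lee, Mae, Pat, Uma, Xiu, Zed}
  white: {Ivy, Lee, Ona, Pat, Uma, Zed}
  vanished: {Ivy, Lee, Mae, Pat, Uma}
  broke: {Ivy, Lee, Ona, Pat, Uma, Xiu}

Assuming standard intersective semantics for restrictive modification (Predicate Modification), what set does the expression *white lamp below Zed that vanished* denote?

⟦below Zed⟧ = {x : ⟨x, Zed⟩ ∈ ⟦below⟧} = {Hal, Ivy, Lee, Mae, Uma, Xiu, Zed}
⟦that vanished⟧ = ⟦vanished⟧ = {Ivy, Lee, Mae, Pat, Uma}
⟦lamp⟧ = {Hal, Lee, Mae, Pat, Uma, Xiu, Zed}
… ∩ ⟦below Zed⟧ = {Hal, Lee, Mae, Pat, Uma, Xiu, Zed} ∩ {Hal, Ivy, Lee, Mae, Uma, Xiu, Zed} = {Hal, Lee, Mae, Uma, Xiu, Zed}
… ∩ ⟦that vanished⟧ = {Hal, Lee, Mae, Uma, Xiu, Zed} ∩ {Ivy, Lee, Mae, Pat, Uma} = {Lee, Mae, Uma}
… ∩ ⟦white⟧ = {Lee, Mae, Uma} ∩ {Ivy, Lee, Ona, Pat, Uma, Zed} = {Lee, Uma}
So ⟦white lamp below Zed that vanished⟧ = {Lee, Uma}.

{Lee, Uma}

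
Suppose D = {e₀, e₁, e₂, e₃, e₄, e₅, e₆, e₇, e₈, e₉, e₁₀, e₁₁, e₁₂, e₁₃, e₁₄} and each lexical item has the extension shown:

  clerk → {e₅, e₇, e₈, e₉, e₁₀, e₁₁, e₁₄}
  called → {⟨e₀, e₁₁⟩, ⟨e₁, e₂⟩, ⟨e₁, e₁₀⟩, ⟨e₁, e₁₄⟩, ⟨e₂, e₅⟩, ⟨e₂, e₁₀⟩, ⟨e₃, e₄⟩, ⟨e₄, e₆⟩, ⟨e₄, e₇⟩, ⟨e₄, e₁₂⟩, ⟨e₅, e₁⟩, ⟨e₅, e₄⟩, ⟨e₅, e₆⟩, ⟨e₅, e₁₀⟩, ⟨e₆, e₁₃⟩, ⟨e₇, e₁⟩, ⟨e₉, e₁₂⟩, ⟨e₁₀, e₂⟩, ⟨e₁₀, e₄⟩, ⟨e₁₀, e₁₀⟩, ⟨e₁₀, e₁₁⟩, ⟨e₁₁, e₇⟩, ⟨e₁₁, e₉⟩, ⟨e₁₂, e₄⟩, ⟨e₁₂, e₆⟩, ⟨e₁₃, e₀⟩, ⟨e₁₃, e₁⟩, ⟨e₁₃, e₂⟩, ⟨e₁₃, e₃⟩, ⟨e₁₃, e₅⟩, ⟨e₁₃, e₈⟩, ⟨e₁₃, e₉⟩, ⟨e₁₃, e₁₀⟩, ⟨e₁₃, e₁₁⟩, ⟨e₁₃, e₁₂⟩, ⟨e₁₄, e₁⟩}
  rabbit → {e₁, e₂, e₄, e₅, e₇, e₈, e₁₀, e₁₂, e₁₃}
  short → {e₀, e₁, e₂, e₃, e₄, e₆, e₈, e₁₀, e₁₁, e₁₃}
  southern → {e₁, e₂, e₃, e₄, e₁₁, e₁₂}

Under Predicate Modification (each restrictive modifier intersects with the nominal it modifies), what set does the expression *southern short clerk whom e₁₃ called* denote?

{e₁₁}

⟦whom e₁₃ called⟧ = {x : ⟨e₁₃, x⟩ ∈ ⟦called⟧} = {e₀, e₁, e₂, e₃, e₅, e₈, e₉, e₁₀, e₁₁, e₁₂}
⟦clerk⟧ = {e₅, e₇, e₈, e₉, e₁₀, e₁₁, e₁₄}
… ∩ ⟦whom e₁₃ called⟧ = {e₅, e₇, e₈, e₉, e₁₀, e₁₁, e₁₄} ∩ {e₀, e₁, e₂, e₃, e₅, e₈, e₉, e₁₀, e₁₁, e₁₂} = {e₅, e₈, e₉, e₁₀, e₁₁}
… ∩ ⟦southern⟧ = {e₅, e₈, e₉, e₁₀, e₁₁} ∩ {e₁, e₂, e₃, e₄, e₁₁, e₁₂} = {e₁₁}
… ∩ ⟦short⟧ = {e₁₁} ∩ {e₀, e₁, e₂, e₃, e₄, e₆, e₈, e₁₀, e₁₁, e₁₃} = {e₁₁}
So ⟦southern short clerk whom e₁₃ called⟧ = {e₁₁}.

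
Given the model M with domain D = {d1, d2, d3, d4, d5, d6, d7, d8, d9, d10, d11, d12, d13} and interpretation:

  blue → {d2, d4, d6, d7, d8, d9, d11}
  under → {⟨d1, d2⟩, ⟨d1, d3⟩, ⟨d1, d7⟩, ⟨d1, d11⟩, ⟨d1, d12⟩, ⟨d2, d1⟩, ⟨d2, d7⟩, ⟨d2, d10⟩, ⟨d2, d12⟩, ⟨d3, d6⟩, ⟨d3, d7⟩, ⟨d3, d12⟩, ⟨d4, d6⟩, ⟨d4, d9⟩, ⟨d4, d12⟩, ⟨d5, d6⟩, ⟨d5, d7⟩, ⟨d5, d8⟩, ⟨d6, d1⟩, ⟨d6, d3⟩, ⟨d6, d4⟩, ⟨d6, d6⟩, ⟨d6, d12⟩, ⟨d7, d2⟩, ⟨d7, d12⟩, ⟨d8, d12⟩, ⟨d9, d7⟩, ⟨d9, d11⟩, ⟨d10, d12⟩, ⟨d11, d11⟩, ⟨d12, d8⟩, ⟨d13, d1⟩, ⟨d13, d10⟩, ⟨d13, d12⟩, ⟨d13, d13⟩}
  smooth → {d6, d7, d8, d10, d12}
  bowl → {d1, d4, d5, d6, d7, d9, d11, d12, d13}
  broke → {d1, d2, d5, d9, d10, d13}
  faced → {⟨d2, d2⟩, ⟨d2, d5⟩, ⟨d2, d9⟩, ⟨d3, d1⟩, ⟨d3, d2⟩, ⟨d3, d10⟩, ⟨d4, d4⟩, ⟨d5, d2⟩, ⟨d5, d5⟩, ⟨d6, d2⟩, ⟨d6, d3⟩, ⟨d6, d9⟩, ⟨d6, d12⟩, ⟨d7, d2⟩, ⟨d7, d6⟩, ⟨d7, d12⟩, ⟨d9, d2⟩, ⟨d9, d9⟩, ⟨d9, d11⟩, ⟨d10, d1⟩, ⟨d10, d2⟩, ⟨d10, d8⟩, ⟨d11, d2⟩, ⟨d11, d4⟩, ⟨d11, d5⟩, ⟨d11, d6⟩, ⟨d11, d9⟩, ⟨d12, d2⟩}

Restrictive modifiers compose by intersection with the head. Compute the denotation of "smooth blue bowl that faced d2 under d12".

⟦that faced d2⟧ = {x : ⟨x, d2⟩ ∈ ⟦faced⟧} = {d2, d3, d5, d6, d7, d9, d10, d11, d12}
⟦under d12⟧ = {x : ⟨x, d12⟩ ∈ ⟦under⟧} = {d1, d2, d3, d4, d6, d7, d8, d10, d13}
⟦bowl⟧ = {d1, d4, d5, d6, d7, d9, d11, d12, d13}
… ∩ ⟦that faced d2⟧ = {d1, d4, d5, d6, d7, d9, d11, d12, d13} ∩ {d2, d3, d5, d6, d7, d9, d10, d11, d12} = {d5, d6, d7, d9, d11, d12}
… ∩ ⟦under d12⟧ = {d5, d6, d7, d9, d11, d12} ∩ {d1, d2, d3, d4, d6, d7, d8, d10, d13} = {d6, d7}
… ∩ ⟦smooth⟧ = {d6, d7} ∩ {d6, d7, d8, d10, d12} = {d6, d7}
… ∩ ⟦blue⟧ = {d6, d7} ∩ {d2, d4, d6, d7, d8, d9, d11} = {d6, d7}
So ⟦smooth blue bowl that faced d2 under d12⟧ = {d6, d7}.

{d6, d7}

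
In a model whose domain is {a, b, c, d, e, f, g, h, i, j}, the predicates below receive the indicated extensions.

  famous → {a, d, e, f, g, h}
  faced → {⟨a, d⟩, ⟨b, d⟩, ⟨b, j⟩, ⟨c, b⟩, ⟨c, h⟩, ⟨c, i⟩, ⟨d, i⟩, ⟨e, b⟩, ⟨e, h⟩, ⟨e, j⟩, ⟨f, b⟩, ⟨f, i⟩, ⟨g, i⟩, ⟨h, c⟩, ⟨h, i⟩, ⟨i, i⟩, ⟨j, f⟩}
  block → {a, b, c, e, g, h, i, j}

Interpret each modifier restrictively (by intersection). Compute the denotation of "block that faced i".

{c, g, h, i}

⟦that faced i⟧ = {x : ⟨x, i⟩ ∈ ⟦faced⟧} = {c, d, f, g, h, i}
⟦block⟧ = {a, b, c, e, g, h, i, j}
… ∩ ⟦that faced i⟧ = {a, b, c, e, g, h, i, j} ∩ {c, d, f, g, h, i} = {c, g, h, i}
So ⟦block that faced i⟧ = {c, g, h, i}.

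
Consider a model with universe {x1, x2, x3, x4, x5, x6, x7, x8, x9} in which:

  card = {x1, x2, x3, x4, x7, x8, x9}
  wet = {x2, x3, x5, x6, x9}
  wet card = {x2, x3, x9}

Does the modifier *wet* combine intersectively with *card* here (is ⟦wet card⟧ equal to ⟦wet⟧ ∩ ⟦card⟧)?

⟦wet⟧ ∩ ⟦card⟧ = {x2, x3, x5, x6, x9} ∩ {x1, x2, x3, x4, x7, x8, x9} = {x2, x3, x9}
Observed ⟦wet card⟧ = {x2, x3, x9}.
These coincide, so the modifier is intersective here.

yes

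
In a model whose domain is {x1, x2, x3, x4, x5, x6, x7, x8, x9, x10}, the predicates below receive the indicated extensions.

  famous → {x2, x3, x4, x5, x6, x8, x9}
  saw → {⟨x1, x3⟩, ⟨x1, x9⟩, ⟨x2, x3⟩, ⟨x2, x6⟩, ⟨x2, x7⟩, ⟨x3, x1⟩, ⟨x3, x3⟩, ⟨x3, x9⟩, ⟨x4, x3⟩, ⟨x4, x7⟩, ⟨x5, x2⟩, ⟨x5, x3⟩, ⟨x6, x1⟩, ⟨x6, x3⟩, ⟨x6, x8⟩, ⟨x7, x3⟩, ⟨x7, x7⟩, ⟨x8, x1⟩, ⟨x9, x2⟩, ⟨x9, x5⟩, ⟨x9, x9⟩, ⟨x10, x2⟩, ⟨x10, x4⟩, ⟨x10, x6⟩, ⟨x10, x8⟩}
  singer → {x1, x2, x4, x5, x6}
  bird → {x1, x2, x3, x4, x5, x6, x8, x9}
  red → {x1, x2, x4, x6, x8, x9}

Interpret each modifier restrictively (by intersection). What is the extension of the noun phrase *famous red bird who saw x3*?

⟦who saw x3⟧ = {x : ⟨x, x3⟩ ∈ ⟦saw⟧} = {x1, x2, x3, x4, x5, x6, x7}
⟦bird⟧ = {x1, x2, x3, x4, x5, x6, x8, x9}
… ∩ ⟦who saw x3⟧ = {x1, x2, x3, x4, x5, x6, x8, x9} ∩ {x1, x2, x3, x4, x5, x6, x7} = {x1, x2, x3, x4, x5, x6}
… ∩ ⟦famous⟧ = {x1, x2, x3, x4, x5, x6} ∩ {x2, x3, x4, x5, x6, x8, x9} = {x2, x3, x4, x5, x6}
… ∩ ⟦red⟧ = {x2, x3, x4, x5, x6} ∩ {x1, x2, x4, x6, x8, x9} = {x2, x4, x6}
So ⟦famous red bird who saw x3⟧ = {x2, x4, x6}.

{x2, x4, x6}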